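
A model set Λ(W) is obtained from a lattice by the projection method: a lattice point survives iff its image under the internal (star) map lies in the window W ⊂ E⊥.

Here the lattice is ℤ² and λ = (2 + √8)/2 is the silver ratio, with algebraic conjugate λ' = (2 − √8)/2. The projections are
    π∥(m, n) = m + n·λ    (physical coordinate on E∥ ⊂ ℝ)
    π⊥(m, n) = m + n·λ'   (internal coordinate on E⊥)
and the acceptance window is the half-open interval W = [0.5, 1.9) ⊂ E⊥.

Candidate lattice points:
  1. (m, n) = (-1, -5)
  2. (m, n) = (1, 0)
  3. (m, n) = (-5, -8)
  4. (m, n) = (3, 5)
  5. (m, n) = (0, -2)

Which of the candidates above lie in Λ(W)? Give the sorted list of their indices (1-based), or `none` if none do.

1, 2, 4, 5

Compute λ' = (2−√8)/2 = -0.4142, so π⊥(m,n) = m -0.4142·n.
#1 (-1,-5): internal coord -1 + (-5)·λ' = +1.0711; +1.0711 ∈ [0.5, 1.9) → IN Λ
#2 (1,0): internal coord 1 + (0)·λ' = +1.0000; +1.0000 ∈ [0.5, 1.9) → IN Λ
#3 (-5,-8): internal coord -5 + (-8)·λ' = -1.6863; -1.6863 ∉ [0.5, 1.9) → out
#4 (3,5): internal coord 3 + (5)·λ' = +0.9289; +0.9289 ∈ [0.5, 1.9) → IN Λ
#5 (0,-2): internal coord 0 + (-2)·λ' = +0.8284; +0.8284 ∈ [0.5, 1.9) → IN Λ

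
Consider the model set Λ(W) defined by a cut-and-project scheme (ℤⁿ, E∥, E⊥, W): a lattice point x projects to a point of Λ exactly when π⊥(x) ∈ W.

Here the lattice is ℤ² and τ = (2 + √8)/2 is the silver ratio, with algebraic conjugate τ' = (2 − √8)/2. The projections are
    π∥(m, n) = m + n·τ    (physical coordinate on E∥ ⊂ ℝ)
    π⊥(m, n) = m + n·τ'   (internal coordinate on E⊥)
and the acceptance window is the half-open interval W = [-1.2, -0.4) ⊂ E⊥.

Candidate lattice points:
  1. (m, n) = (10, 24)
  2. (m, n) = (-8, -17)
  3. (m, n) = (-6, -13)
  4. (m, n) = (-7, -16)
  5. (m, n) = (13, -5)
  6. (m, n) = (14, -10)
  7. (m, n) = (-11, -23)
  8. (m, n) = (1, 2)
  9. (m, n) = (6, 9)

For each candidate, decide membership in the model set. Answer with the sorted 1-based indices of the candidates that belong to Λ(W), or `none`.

Compute τ' = (2−√8)/2 = -0.4142, so π⊥(m,n) = m -0.4142·n.
#1 (10,24): internal coord 10 + (24)·τ' = +0.0589; +0.0589 ∉ [-1.2, -0.4) → out
#2 (-8,-17): internal coord -8 + (-17)·τ' = -0.9584; -0.9584 ∈ [-1.2, -0.4) → IN Λ
#3 (-6,-13): internal coord -6 + (-13)·τ' = -0.6152; -0.6152 ∈ [-1.2, -0.4) → IN Λ
#4 (-7,-16): internal coord -7 + (-16)·τ' = -0.3726; -0.3726 ∉ [-1.2, -0.4) → out
#5 (13,-5): internal coord 13 + (-5)·τ' = +15.0711; +15.0711 ∉ [-1.2, -0.4) → out
#6 (14,-10): internal coord 14 + (-10)·τ' = +18.1421; +18.1421 ∉ [-1.2, -0.4) → out
#7 (-11,-23): internal coord -11 + (-23)·τ' = -1.4731; -1.4731 ∉ [-1.2, -0.4) → out
#8 (1,2): internal coord 1 + (2)·τ' = +0.1716; +0.1716 ∉ [-1.2, -0.4) → out
#9 (6,9): internal coord 6 + (9)·τ' = +2.2721; +2.2721 ∉ [-1.2, -0.4) → out

2, 3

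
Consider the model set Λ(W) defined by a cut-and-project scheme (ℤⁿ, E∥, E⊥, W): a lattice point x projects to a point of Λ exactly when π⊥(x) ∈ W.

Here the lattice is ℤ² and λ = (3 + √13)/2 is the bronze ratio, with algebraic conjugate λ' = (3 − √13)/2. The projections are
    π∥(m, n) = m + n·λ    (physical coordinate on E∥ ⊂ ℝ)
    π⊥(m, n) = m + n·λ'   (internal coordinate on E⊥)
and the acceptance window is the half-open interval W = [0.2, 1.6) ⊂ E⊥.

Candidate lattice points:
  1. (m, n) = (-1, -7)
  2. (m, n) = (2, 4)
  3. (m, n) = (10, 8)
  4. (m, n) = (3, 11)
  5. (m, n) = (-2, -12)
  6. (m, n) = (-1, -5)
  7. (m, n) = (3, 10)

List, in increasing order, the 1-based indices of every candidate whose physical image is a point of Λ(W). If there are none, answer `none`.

Compute λ' = (3−√13)/2 = -0.302776, so π⊥(m,n) = m -0.302776·n.
candidate 1: (m,n)=(-1,-7) → π∥ = -1-7·λ ≈ -24.119429, π⊥ = -1-7·λ' ≈ 1.119429 ∈ [0.2, 1.6) ⇒ IN Λ
candidate 2: (m,n)=(2,4) → π∥ = 2+4·λ ≈ 15.211103, π⊥ = 2+4·λ' ≈ 0.788897 ∈ [0.2, 1.6) ⇒ IN Λ
candidate 3: (m,n)=(10,8) → π∥ = 10+8·λ ≈ 36.422205, π⊥ = 10+8·λ' ≈ 7.577795 ∉ [0.2, 1.6) ⇒ out
candidate 4: (m,n)=(3,11) → π∥ = 3+11·λ ≈ 39.330532, π⊥ = 3+11·λ' ≈ -0.330532 ∉ [0.2, 1.6) ⇒ out
candidate 5: (m,n)=(-2,-12) → π∥ = -2-12·λ ≈ -41.633308, π⊥ = -2-12·λ' ≈ 1.633308 ∉ [0.2, 1.6) ⇒ out
candidate 6: (m,n)=(-1,-5) → π∥ = -1-5·λ ≈ -17.513878, π⊥ = -1-5·λ' ≈ 0.513878 ∈ [0.2, 1.6) ⇒ IN Λ
candidate 7: (m,n)=(3,10) → π∥ = 3+10·λ ≈ 36.027756, π⊥ = 3+10·λ' ≈ -0.027756 ∉ [0.2, 1.6) ⇒ out

1, 2, 6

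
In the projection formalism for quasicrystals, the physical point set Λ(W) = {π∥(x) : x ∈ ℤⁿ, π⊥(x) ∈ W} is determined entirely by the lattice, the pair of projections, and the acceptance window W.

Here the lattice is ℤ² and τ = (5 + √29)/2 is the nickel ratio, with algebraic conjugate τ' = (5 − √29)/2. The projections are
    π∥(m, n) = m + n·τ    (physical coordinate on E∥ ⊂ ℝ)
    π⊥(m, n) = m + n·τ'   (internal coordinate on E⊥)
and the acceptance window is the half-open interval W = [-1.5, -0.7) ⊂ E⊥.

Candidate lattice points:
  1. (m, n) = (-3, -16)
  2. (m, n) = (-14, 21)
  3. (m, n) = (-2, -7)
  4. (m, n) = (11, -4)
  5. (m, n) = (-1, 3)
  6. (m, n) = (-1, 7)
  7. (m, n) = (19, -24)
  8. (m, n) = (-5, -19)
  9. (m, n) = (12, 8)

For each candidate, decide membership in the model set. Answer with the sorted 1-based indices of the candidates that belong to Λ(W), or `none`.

Numerically τ ≈ 5.19258 and τ' = −1/τ ≈ -0.19258.
candidate 1: (m,n)=(-3,-16) → π∥ = -3-16·τ ≈ -86.08132, π⊥ = -3-16·τ' ≈ 0.08132 ∉ [-1.5, -0.7) ⇒ out
candidate 2: (m,n)=(-14,21) → π∥ = -14+21·τ ≈ 95.04423, π⊥ = -14+21·τ' ≈ -18.04423 ∉ [-1.5, -0.7) ⇒ out
candidate 3: (m,n)=(-2,-7) → π∥ = -2-7·τ ≈ -38.34808, π⊥ = -2-7·τ' ≈ -0.65192 ∉ [-1.5, -0.7) ⇒ out
candidate 4: (m,n)=(11,-4) → π∥ = 11-4·τ ≈ -9.77033, π⊥ = 11-4·τ' ≈ 11.77033 ∉ [-1.5, -0.7) ⇒ out
candidate 5: (m,n)=(-1,3) → π∥ = -1+3·τ ≈ 14.57775, π⊥ = -1+3·τ' ≈ -1.57775 ∉ [-1.5, -0.7) ⇒ out
candidate 6: (m,n)=(-1,7) → π∥ = -1+7·τ ≈ 35.34808, π⊥ = -1+7·τ' ≈ -2.34808 ∉ [-1.5, -0.7) ⇒ out
candidate 7: (m,n)=(19,-24) → π∥ = 19-24·τ ≈ -105.62198, π⊥ = 19-24·τ' ≈ 23.62198 ∉ [-1.5, -0.7) ⇒ out
candidate 8: (m,n)=(-5,-19) → π∥ = -5-19·τ ≈ -103.65907, π⊥ = -5-19·τ' ≈ -1.34093 ∈ [-1.5, -0.7) ⇒ IN Λ
candidate 9: (m,n)=(12,8) → π∥ = 12+8·τ ≈ 53.54066, π⊥ = 12+8·τ' ≈ 10.45934 ∉ [-1.5, -0.7) ⇒ out

8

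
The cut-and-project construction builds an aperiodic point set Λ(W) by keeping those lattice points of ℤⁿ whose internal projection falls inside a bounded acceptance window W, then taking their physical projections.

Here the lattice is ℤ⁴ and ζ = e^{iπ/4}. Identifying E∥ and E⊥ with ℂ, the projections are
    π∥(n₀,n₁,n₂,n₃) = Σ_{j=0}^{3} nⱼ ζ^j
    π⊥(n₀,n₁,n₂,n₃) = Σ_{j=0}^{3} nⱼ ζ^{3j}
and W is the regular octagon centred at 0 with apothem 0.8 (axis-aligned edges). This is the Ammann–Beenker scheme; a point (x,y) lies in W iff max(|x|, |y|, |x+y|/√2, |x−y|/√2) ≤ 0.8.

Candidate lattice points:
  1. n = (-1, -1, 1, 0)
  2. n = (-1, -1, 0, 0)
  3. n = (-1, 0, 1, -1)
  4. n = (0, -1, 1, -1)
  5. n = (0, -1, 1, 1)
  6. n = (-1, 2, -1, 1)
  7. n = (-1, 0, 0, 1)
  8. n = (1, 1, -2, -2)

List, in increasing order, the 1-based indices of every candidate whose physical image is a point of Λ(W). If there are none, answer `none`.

Internal map: ζ^{3j} for j=0..3 gives (1,0), (−√2/2,√2/2), (0,−1), (√2/2,√2/2).
#1 (-1, -1, 1, 0): internal (-0.29289, -1.70711); octagon support 1.70711 vs apothem 0.8 → ∉ W
#2 (-1, -1, 0, 0): internal (-0.29289, -0.70711); octagon support 0.70711 vs apothem 0.8 → ∈ W
#3 (-1, 0, 1, -1): internal (-1.70711, -1.70711); octagon support 2.41421 vs apothem 0.8 → ∉ W
#4 (0, -1, 1, -1): internal (0.00000, -2.41421); octagon support 2.41421 vs apothem 0.8 → ∉ W
#5 (0, -1, 1, 1): internal (1.41421, -1.00000); octagon support 1.70711 vs apothem 0.8 → ∉ W
#6 (-1, 2, -1, 1): internal (-1.70711, 3.12132); octagon support 3.41421 vs apothem 0.8 → ∉ W
#7 (-1, 0, 0, 1): internal (-0.29289, 0.70711); octagon support 0.70711 vs apothem 0.8 → ∈ W
#8 (1, 1, -2, -2): internal (-1.12132, 1.29289); octagon support 1.70711 vs apothem 0.8 → ∉ W

2, 7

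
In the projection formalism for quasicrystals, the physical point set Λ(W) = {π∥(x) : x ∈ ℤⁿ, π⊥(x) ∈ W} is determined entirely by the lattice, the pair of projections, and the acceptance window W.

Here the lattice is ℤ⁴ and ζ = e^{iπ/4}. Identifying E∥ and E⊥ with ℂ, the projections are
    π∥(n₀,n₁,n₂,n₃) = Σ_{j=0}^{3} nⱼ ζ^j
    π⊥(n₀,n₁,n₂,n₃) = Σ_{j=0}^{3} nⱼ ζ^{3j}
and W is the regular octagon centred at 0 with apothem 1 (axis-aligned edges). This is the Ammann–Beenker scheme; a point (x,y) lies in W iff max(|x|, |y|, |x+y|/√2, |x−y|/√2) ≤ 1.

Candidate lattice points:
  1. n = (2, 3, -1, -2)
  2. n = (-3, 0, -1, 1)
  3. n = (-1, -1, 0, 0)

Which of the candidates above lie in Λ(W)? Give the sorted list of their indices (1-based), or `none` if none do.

3

π⊥(n) = n₀ + n₁ζ³ + n₂ζ⁶ + n₃ζ⁹ where ζ = e^{iπ/4}.
candidate 1: n = (2, 3, -1, -2) → π⊥ ≈ (-1.5355, +1.7071); max(|x|,|y|,|x±y|/√2) = 2.2929 > 1 ⇒ ∉ W
candidate 2: n = (-3, 0, -1, 1) → π⊥ ≈ (-2.2929, +1.7071); max(|x|,|y|,|x±y|/√2) = 2.8284 > 1 ⇒ ∉ W
candidate 3: n = (-1, -1, 0, 0) → π⊥ ≈ (-0.2929, -0.7071); max(|x|,|y|,|x±y|/√2) = 0.7071 ≤ 1 ⇒ ∈ W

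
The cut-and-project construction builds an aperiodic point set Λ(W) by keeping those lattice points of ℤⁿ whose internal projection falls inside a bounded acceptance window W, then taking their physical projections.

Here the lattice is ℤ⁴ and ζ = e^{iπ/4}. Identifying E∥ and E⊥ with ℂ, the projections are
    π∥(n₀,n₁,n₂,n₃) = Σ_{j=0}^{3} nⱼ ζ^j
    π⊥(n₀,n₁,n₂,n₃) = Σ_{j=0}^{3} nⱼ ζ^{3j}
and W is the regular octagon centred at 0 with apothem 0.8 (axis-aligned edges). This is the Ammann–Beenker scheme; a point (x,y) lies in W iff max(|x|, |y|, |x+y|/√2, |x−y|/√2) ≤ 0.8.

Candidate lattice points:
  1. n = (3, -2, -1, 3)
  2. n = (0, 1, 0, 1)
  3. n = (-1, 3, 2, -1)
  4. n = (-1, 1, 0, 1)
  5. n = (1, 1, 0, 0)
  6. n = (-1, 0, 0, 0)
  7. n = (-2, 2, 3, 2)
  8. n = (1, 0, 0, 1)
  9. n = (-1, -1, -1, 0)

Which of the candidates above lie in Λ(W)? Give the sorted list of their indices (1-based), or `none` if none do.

5, 9

With ζ = e^{iπ/4} the internal vectors are ζ^0,ζ^3,ζ^6,ζ^9.
candidate 1: n = (3, -2, -1, 3) → π⊥ ≈ (+6.53553, +1.70711); max(|x|,|y|,|x±y|/√2) = 6.53553 > 0.8 ⇒ ∉ W
candidate 2: n = (0, 1, 0, 1) → π⊥ ≈ (+0.00000, +1.41421); max(|x|,|y|,|x±y|/√2) = 1.41421 > 0.8 ⇒ ∉ W
candidate 3: n = (-1, 3, 2, -1) → π⊥ ≈ (-3.82843, -0.58579); max(|x|,|y|,|x±y|/√2) = 3.82843 > 0.8 ⇒ ∉ W
candidate 4: n = (-1, 1, 0, 1) → π⊥ ≈ (-1.00000, +1.41421); max(|x|,|y|,|x±y|/√2) = 1.70711 > 0.8 ⇒ ∉ W
candidate 5: n = (1, 1, 0, 0) → π⊥ ≈ (+0.29289, +0.70711); max(|x|,|y|,|x±y|/√2) = 0.70711 ≤ 0.8 ⇒ ∈ W
candidate 6: n = (-1, 0, 0, 0) → π⊥ ≈ (-1.00000, +0.00000); max(|x|,|y|,|x±y|/√2) = 1.00000 > 0.8 ⇒ ∉ W
candidate 7: n = (-2, 2, 3, 2) → π⊥ ≈ (-2.00000, -0.17157); max(|x|,|y|,|x±y|/√2) = 2.00000 > 0.8 ⇒ ∉ W
candidate 8: n = (1, 0, 0, 1) → π⊥ ≈ (+1.70711, +0.70711); max(|x|,|y|,|x±y|/√2) = 1.70711 > 0.8 ⇒ ∉ W
candidate 9: n = (-1, -1, -1, 0) → π⊥ ≈ (-0.29289, +0.29289); max(|x|,|y|,|x±y|/√2) = 0.41421 ≤ 0.8 ⇒ ∈ W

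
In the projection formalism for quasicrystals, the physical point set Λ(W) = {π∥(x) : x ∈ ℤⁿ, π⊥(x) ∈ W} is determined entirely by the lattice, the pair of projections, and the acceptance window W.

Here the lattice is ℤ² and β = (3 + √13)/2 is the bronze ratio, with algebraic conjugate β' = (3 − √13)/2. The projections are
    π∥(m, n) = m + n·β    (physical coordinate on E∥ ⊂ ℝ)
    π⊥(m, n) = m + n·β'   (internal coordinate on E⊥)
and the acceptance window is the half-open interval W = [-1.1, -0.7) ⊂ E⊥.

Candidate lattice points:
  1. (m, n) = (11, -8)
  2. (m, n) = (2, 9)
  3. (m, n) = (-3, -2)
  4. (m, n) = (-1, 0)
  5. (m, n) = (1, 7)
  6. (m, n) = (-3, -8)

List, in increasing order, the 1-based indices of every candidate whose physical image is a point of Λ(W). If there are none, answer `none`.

2, 4

Compute β' = (3−√13)/2 = -0.302776, so π⊥(m,n) = m -0.302776·n.
candidate 1: (m,n)=(11,-8) → π∥ = 11-8·β ≈ -15.422205, π⊥ = 11-8·β' ≈ 13.422205 ∉ [-1.1, -0.7) ⇒ out
candidate 2: (m,n)=(2,9) → π∥ = 2+9·β ≈ 31.724981, π⊥ = 2+9·β' ≈ -0.724981 ∈ [-1.1, -0.7) ⇒ IN Λ
candidate 3: (m,n)=(-3,-2) → π∥ = -3-2·β ≈ -9.605551, π⊥ = -3-2·β' ≈ -2.394449 ∉ [-1.1, -0.7) ⇒ out
candidate 4: (m,n)=(-1,0) → π∥ = -1+0·β ≈ -1.000000, π⊥ = -1+0·β' ≈ -1.000000 ∈ [-1.1, -0.7) ⇒ IN Λ
candidate 5: (m,n)=(1,7) → π∥ = 1+7·β ≈ 24.119429, π⊥ = 1+7·β' ≈ -1.119429 ∉ [-1.1, -0.7) ⇒ out
candidate 6: (m,n)=(-3,-8) → π∥ = -3-8·β ≈ -29.422205, π⊥ = -3-8·β' ≈ -0.577795 ∉ [-1.1, -0.7) ⇒ out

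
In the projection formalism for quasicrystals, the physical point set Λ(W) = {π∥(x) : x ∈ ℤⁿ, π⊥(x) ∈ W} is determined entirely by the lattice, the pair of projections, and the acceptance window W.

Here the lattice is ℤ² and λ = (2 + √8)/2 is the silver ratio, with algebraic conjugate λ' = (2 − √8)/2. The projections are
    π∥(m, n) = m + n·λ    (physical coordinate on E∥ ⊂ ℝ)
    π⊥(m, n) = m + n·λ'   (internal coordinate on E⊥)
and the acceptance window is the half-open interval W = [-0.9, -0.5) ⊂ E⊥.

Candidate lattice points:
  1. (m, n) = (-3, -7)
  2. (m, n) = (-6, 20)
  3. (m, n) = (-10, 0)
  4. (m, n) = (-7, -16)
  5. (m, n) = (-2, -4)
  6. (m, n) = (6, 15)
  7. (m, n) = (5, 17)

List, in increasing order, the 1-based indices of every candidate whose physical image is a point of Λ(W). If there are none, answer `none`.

λ' = (2−√8)/2 ≈ -0.4142.
candidate 1: (m,n)=(-3,-7) → π∥ = -3-7·λ ≈ -19.8995, π⊥ = -3-7·λ' ≈ -0.1005 ∉ [-0.9, -0.5) ⇒ out
candidate 2: (m,n)=(-6,20) → π∥ = -6+20·λ ≈ 42.2843, π⊥ = -6+20·λ' ≈ -14.2843 ∉ [-0.9, -0.5) ⇒ out
candidate 3: (m,n)=(-10,0) → π∥ = -10+0·λ ≈ -10.0000, π⊥ = -10+0·λ' ≈ -10.0000 ∉ [-0.9, -0.5) ⇒ out
candidate 4: (m,n)=(-7,-16) → π∥ = -7-16·λ ≈ -45.6274, π⊥ = -7-16·λ' ≈ -0.3726 ∉ [-0.9, -0.5) ⇒ out
candidate 5: (m,n)=(-2,-4) → π∥ = -2-4·λ ≈ -11.6569, π⊥ = -2-4·λ' ≈ -0.3431 ∉ [-0.9, -0.5) ⇒ out
candidate 6: (m,n)=(6,15) → π∥ = 6+15·λ ≈ 42.2132, π⊥ = 6+15·λ' ≈ -0.2132 ∉ [-0.9, -0.5) ⇒ out
candidate 7: (m,n)=(5,17) → π∥ = 5+17·λ ≈ 46.0416, π⊥ = 5+17·λ' ≈ -2.0416 ∉ [-0.9, -0.5) ⇒ out

none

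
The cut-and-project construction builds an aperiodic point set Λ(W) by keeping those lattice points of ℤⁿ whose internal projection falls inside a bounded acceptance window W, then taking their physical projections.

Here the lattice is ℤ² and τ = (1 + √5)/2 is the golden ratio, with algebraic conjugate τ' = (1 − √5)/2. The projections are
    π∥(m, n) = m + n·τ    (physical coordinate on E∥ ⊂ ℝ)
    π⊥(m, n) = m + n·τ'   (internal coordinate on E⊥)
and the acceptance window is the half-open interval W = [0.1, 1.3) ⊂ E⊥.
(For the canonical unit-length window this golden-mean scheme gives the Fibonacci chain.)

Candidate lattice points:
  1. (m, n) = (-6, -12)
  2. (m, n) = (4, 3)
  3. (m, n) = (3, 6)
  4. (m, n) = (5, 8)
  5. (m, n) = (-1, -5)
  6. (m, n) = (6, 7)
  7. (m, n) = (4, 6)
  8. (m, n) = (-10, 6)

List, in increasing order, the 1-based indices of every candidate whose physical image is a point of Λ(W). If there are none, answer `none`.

τ' = (1−√5)/2 ≈ -0.61803.
#1 (-6,-12): internal coord -6 + (-12)·τ' = +1.41641; +1.41641 ∉ [0.1, 1.3) → out
#2 (4,3): internal coord 4 + (3)·τ' = +2.14590; +2.14590 ∉ [0.1, 1.3) → out
#3 (3,6): internal coord 3 + (6)·τ' = -0.70820; -0.70820 ∉ [0.1, 1.3) → out
#4 (5,8): internal coord 5 + (8)·τ' = +0.05573; +0.05573 ∉ [0.1, 1.3) → out
#5 (-1,-5): internal coord -1 + (-5)·τ' = +2.09017; +2.09017 ∉ [0.1, 1.3) → out
#6 (6,7): internal coord 6 + (7)·τ' = +1.67376; +1.67376 ∉ [0.1, 1.3) → out
#7 (4,6): internal coord 4 + (6)·τ' = +0.29180; +0.29180 ∈ [0.1, 1.3) → IN Λ
#8 (-10,6): internal coord -10 + (6)·τ' = -13.70820; -13.70820 ∉ [0.1, 1.3) → out

7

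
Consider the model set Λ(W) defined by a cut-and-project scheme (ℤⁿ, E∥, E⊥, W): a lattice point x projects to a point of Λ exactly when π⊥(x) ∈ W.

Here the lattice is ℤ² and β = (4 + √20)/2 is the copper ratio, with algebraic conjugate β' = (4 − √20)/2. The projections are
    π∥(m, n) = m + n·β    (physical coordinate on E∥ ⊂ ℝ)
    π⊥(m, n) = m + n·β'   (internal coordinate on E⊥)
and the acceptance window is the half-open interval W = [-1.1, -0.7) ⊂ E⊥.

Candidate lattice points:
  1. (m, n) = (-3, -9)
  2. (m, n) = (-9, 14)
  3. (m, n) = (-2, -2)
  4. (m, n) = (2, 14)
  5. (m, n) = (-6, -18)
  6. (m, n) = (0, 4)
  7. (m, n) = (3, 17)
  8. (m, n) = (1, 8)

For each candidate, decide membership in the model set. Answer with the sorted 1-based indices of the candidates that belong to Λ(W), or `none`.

Compute β' = (4−√20)/2 = -0.23607, so π⊥(m,n) = m -0.23607·n.
#1 (-3,-9): internal coord -3 + (-9)·β' = -0.87539; -0.87539 ∈ [-1.1, -0.7) → IN Λ
#2 (-9,14): internal coord -9 + (14)·β' = -12.30495; -12.30495 ∉ [-1.1, -0.7) → out
#3 (-2,-2): internal coord -2 + (-2)·β' = -1.52786; -1.52786 ∉ [-1.1, -0.7) → out
#4 (2,14): internal coord 2 + (14)·β' = -1.30495; -1.30495 ∉ [-1.1, -0.7) → out
#5 (-6,-18): internal coord -6 + (-18)·β' = -1.75078; -1.75078 ∉ [-1.1, -0.7) → out
#6 (0,4): internal coord 0 + (4)·β' = -0.94427; -0.94427 ∈ [-1.1, -0.7) → IN Λ
#7 (3,17): internal coord 3 + (17)·β' = -1.01316; -1.01316 ∈ [-1.1, -0.7) → IN Λ
#8 (1,8): internal coord 1 + (8)·β' = -0.88854; -0.88854 ∈ [-1.1, -0.7) → IN Λ

1, 6, 7, 8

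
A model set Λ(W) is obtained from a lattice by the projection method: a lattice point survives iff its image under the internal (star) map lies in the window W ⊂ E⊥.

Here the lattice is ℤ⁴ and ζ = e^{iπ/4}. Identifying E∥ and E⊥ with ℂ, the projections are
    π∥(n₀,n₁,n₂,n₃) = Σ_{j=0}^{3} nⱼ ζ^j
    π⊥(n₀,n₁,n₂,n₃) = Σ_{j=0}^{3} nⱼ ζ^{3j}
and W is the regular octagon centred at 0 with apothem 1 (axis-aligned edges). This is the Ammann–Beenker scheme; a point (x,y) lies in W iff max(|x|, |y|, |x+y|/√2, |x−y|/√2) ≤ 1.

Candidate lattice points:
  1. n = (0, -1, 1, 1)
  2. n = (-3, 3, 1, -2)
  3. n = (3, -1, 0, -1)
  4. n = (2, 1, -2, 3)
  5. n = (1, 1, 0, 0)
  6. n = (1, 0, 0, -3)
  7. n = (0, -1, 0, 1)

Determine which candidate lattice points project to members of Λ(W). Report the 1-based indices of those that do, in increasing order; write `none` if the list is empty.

5

With ζ = e^{iπ/4} the internal vectors are ζ^0,ζ^3,ζ^6,ζ^9.
#1 (0, -1, 1, 1): internal (1.414214, -1.000000); octagon support 1.707107 vs apothem 1 → ∉ W
#2 (-3, 3, 1, -2): internal (-6.535534, -0.292893); octagon support 6.535534 vs apothem 1 → ∉ W
#3 (3, -1, 0, -1): internal (3.000000, -1.414214); octagon support 3.121320 vs apothem 1 → ∉ W
#4 (2, 1, -2, 3): internal (3.414214, 4.828427); octagon support 5.828427 vs apothem 1 → ∉ W
#5 (1, 1, 0, 0): internal (0.292893, 0.707107); octagon support 0.707107 vs apothem 1 → ∈ W
#6 (1, 0, 0, -3): internal (-1.121320, -2.121320); octagon support 2.292893 vs apothem 1 → ∉ W
#7 (0, -1, 0, 1): internal (1.414214, 0.000000); octagon support 1.414214 vs apothem 1 → ∉ W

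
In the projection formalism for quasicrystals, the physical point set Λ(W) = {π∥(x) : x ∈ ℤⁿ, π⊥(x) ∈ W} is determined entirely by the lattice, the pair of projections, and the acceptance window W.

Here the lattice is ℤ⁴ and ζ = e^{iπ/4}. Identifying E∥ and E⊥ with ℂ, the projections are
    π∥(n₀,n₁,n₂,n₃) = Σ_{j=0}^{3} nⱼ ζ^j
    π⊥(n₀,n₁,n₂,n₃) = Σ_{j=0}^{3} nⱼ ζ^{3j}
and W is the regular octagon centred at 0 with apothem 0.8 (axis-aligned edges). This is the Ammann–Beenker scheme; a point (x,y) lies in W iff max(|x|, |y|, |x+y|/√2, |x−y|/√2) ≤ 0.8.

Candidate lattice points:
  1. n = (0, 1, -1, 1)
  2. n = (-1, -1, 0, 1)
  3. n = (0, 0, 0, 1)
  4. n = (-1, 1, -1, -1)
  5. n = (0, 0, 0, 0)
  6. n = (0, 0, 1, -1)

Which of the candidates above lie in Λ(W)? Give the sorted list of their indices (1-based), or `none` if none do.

2, 5

Internal map: ζ^{3j} for j=0..3 gives (1,0), (−√2/2,√2/2), (0,−1), (√2/2,√2/2).
#1 (0, 1, -1, 1): internal (0.000000, 2.414214); octagon support 2.414214 vs apothem 0.8 → ∉ W
#2 (-1, -1, 0, 1): internal (0.414214, 0.000000); octagon support 0.414214 vs apothem 0.8 → ∈ W
#3 (0, 0, 0, 1): internal (0.707107, 0.707107); octagon support 1.000000 vs apothem 0.8 → ∉ W
#4 (-1, 1, -1, -1): internal (-2.414214, 1.000000); octagon support 2.414214 vs apothem 0.8 → ∉ W
#5 (0, 0, 0, 0): internal (0.000000, 0.000000); octagon support 0.000000 vs apothem 0.8 → ∈ W
#6 (0, 0, 1, -1): internal (-0.707107, -1.707107); octagon support 1.707107 vs apothem 0.8 → ∉ W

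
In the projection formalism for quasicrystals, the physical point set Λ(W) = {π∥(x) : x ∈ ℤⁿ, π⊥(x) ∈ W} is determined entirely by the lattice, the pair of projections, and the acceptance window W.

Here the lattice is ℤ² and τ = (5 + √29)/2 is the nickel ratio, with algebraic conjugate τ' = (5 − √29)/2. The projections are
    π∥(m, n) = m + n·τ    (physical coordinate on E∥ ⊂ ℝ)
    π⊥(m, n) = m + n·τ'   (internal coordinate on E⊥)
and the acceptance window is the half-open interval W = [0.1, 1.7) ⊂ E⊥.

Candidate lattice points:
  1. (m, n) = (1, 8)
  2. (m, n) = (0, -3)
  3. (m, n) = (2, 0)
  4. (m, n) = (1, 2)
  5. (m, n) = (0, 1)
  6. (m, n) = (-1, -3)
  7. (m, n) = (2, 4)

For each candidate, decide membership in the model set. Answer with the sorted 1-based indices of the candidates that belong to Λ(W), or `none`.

Numerically τ ≈ 5.19258 and τ' = −1/τ ≈ -0.19258.
candidate 1: (m,n)=(1,8) → π∥ = 1+8·τ ≈ 42.54066, π⊥ = 1+8·τ' ≈ -0.54066 ∉ [0.1, 1.7) ⇒ out
candidate 2: (m,n)=(0,-3) → π∥ = 0-3·τ ≈ -15.57775, π⊥ = 0-3·τ' ≈ 0.57775 ∈ [0.1, 1.7) ⇒ IN Λ
candidate 3: (m,n)=(2,0) → π∥ = 2+0·τ ≈ 2.00000, π⊥ = 2+0·τ' ≈ 2.00000 ∉ [0.1, 1.7) ⇒ out
candidate 4: (m,n)=(1,2) → π∥ = 1+2·τ ≈ 11.38516, π⊥ = 1+2·τ' ≈ 0.61484 ∈ [0.1, 1.7) ⇒ IN Λ
candidate 5: (m,n)=(0,1) → π∥ = 0+1·τ ≈ 5.19258, π⊥ = 0+1·τ' ≈ -0.19258 ∉ [0.1, 1.7) ⇒ out
candidate 6: (m,n)=(-1,-3) → π∥ = -1-3·τ ≈ -16.57775, π⊥ = -1-3·τ' ≈ -0.42225 ∉ [0.1, 1.7) ⇒ out
candidate 7: (m,n)=(2,4) → π∥ = 2+4·τ ≈ 22.77033, π⊥ = 2+4·τ' ≈ 1.22967 ∈ [0.1, 1.7) ⇒ IN Λ

2, 4, 7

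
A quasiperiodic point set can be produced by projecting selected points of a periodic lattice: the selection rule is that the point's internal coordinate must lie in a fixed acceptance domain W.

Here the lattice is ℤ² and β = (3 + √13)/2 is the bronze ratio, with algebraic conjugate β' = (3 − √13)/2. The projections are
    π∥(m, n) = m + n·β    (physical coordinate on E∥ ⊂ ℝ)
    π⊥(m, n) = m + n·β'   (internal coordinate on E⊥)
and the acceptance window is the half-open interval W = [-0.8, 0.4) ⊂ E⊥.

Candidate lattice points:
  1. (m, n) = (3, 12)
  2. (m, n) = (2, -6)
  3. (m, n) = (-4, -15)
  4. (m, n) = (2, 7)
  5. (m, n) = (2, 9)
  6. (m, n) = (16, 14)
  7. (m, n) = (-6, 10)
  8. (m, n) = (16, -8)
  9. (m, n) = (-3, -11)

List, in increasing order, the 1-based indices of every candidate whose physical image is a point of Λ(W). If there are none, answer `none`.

1, 4, 5, 9

Compute β' = (3−√13)/2 = -0.30278, so π⊥(m,n) = m -0.30278·n.
#1 (3,12): internal coord 3 + (12)·β' = -0.63331; -0.63331 ∈ [-0.8, 0.4) → IN Λ
#2 (2,-6): internal coord 2 + (-6)·β' = +3.81665; +3.81665 ∉ [-0.8, 0.4) → out
#3 (-4,-15): internal coord -4 + (-15)·β' = +0.54163; +0.54163 ∉ [-0.8, 0.4) → out
#4 (2,7): internal coord 2 + (7)·β' = -0.11943; -0.11943 ∈ [-0.8, 0.4) → IN Λ
#5 (2,9): internal coord 2 + (9)·β' = -0.72498; -0.72498 ∈ [-0.8, 0.4) → IN Λ
#6 (16,14): internal coord 16 + (14)·β' = +11.76114; +11.76114 ∉ [-0.8, 0.4) → out
#7 (-6,10): internal coord -6 + (10)·β' = -9.02776; -9.02776 ∉ [-0.8, 0.4) → out
#8 (16,-8): internal coord 16 + (-8)·β' = +18.42221; +18.42221 ∉ [-0.8, 0.4) → out
#9 (-3,-11): internal coord -3 + (-11)·β' = +0.33053; +0.33053 ∈ [-0.8, 0.4) → IN Λ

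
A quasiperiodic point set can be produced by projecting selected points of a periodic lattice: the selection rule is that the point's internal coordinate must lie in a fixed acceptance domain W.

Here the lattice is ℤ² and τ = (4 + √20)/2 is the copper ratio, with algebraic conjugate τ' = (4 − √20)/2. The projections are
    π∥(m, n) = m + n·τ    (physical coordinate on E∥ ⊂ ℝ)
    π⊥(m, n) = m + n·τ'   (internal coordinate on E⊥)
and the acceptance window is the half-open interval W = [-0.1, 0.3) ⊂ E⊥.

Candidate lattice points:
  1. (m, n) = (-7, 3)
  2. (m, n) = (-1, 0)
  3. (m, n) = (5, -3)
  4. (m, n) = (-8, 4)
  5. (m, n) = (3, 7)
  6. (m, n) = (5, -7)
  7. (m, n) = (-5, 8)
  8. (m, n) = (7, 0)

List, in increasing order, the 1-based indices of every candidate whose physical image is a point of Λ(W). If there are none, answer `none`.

none

Numerically τ ≈ 4.2361 and τ' = −1/τ ≈ -0.2361.
[1] lift (-7,3): star map gives -7.7082; window check -0.1 ≤ -7.7082 < 0.3 is false → out
[2] lift (-1,0): star map gives -1.0000; window check -0.1 ≤ -1.0000 < 0.3 is false → out
[3] lift (5,-3): star map gives 5.7082; window check -0.1 ≤ 5.7082 < 0.3 is false → out
[4] lift (-8,4): star map gives -8.9443; window check -0.1 ≤ -8.9443 < 0.3 is false → out
[5] lift (3,7): star map gives 1.3475; window check -0.1 ≤ 1.3475 < 0.3 is false → out
[6] lift (5,-7): star map gives 6.6525; window check -0.1 ≤ 6.6525 < 0.3 is false → out
[7] lift (-5,8): star map gives -6.8885; window check -0.1 ≤ -6.8885 < 0.3 is false → out
[8] lift (7,0): star map gives 7.0000; window check -0.1 ≤ 7.0000 < 0.3 is false → out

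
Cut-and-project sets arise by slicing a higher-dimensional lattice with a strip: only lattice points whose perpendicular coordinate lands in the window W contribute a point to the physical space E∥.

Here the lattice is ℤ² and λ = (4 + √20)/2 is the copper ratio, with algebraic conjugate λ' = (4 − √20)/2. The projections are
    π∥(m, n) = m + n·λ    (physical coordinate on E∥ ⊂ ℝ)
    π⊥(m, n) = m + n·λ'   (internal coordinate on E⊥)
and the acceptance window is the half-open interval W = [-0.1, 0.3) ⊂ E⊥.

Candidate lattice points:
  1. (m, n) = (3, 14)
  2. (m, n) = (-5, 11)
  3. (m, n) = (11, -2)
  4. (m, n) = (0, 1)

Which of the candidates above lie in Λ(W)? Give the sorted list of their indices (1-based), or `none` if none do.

λ' = (4−√20)/2 ≈ -0.2361.
candidate 1: (m,n)=(3,14) → π∥ = 3+14·λ ≈ 62.3050, π⊥ = 3+14·λ' ≈ -0.3050 ∉ [-0.1, 0.3) ⇒ out
candidate 2: (m,n)=(-5,11) → π∥ = -5+11·λ ≈ 41.5967, π⊥ = -5+11·λ' ≈ -7.5967 ∉ [-0.1, 0.3) ⇒ out
candidate 3: (m,n)=(11,-2) → π∥ = 11-2·λ ≈ 2.5279, π⊥ = 11-2·λ' ≈ 11.4721 ∉ [-0.1, 0.3) ⇒ out
candidate 4: (m,n)=(0,1) → π∥ = 0+1·λ ≈ 4.2361, π⊥ = 0+1·λ' ≈ -0.2361 ∉ [-0.1, 0.3) ⇒ out

none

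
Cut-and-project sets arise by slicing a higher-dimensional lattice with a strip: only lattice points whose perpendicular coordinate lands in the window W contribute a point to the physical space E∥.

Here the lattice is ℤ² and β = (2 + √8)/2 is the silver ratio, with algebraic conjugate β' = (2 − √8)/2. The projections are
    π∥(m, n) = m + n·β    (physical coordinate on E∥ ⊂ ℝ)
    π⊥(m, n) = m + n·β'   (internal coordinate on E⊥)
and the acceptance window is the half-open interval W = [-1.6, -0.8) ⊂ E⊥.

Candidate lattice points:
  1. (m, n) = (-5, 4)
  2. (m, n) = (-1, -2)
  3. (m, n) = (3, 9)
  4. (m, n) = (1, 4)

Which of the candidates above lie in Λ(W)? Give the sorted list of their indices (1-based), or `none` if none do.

none

Compute β' = (2−√8)/2 = -0.414214, so π⊥(m,n) = m -0.414214·n.
[1] lift (-5,4): star map gives -6.656854; window check -1.6 ≤ -6.656854 < -0.8 is false → out
[2] lift (-1,-2): star map gives -0.171573; window check -1.6 ≤ -0.171573 < -0.8 is false → out
[3] lift (3,9): star map gives -0.727922; window check -1.6 ≤ -0.727922 < -0.8 is false → out
[4] lift (1,4): star map gives -0.656854; window check -1.6 ≤ -0.656854 < -0.8 is false → out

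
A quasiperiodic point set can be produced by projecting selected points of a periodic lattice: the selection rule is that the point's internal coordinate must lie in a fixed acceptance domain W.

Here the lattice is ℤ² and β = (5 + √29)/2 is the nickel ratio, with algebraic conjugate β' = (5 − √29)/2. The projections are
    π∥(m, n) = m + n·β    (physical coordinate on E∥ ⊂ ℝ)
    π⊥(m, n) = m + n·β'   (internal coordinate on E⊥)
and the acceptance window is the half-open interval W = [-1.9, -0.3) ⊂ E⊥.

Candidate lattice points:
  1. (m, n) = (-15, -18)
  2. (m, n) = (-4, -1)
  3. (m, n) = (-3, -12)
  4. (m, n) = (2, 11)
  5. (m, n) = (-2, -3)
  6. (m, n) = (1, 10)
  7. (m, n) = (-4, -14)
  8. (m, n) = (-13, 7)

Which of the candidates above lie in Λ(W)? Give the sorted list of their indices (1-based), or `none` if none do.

3, 5, 6, 7

Numerically β ≈ 5.1926 and β' = −1/β ≈ -0.1926.
candidate 1: (m,n)=(-15,-18) → π∥ = -15-18·β ≈ -108.4665, π⊥ = -15-18·β' ≈ -11.5335 ∉ [-1.9, -0.3) ⇒ out
candidate 2: (m,n)=(-4,-1) → π∥ = -4-1·β ≈ -9.1926, π⊥ = -4-1·β' ≈ -3.8074 ∉ [-1.9, -0.3) ⇒ out
candidate 3: (m,n)=(-3,-12) → π∥ = -3-12·β ≈ -65.3110, π⊥ = -3-12·β' ≈ -0.6890 ∈ [-1.9, -0.3) ⇒ IN Λ
candidate 4: (m,n)=(2,11) → π∥ = 2+11·β ≈ 59.1184, π⊥ = 2+11·β' ≈ -0.1184 ∉ [-1.9, -0.3) ⇒ out
candidate 5: (m,n)=(-2,-3) → π∥ = -2-3·β ≈ -17.5777, π⊥ = -2-3·β' ≈ -1.4223 ∈ [-1.9, -0.3) ⇒ IN Λ
candidate 6: (m,n)=(1,10) → π∥ = 1+10·β ≈ 52.9258, π⊥ = 1+10·β' ≈ -0.9258 ∈ [-1.9, -0.3) ⇒ IN Λ
candidate 7: (m,n)=(-4,-14) → π∥ = -4-14·β ≈ -76.6962, π⊥ = -4-14·β' ≈ -1.3038 ∈ [-1.9, -0.3) ⇒ IN Λ
candidate 8: (m,n)=(-13,7) → π∥ = -13+7·β ≈ 23.3481, π⊥ = -13+7·β' ≈ -14.3481 ∉ [-1.9, -0.3) ⇒ out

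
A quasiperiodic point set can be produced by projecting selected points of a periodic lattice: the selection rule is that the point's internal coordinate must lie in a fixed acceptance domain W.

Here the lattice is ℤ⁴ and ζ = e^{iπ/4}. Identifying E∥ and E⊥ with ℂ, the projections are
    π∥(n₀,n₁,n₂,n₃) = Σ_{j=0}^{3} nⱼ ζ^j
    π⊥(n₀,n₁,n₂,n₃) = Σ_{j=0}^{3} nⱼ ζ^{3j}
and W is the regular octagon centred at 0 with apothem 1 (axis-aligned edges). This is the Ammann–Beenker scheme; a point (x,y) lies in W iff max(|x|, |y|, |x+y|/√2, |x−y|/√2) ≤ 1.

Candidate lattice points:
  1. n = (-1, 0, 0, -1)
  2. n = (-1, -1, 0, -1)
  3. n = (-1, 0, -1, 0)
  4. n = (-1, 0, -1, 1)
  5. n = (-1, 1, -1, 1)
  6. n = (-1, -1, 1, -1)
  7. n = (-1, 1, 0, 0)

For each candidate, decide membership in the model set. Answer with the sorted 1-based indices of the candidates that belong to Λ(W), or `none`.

With ζ = e^{iπ/4} the internal vectors are ζ^0,ζ^3,ζ^6,ζ^9.
candidate 1: n = (-1, 0, 0, -1) → π⊥ ≈ (-1.7071, -0.7071); max(|x|,|y|,|x±y|/√2) = 1.7071 > 1 ⇒ ∉ W
candidate 2: n = (-1, -1, 0, -1) → π⊥ ≈ (-1.0000, -1.4142); max(|x|,|y|,|x±y|/√2) = 1.7071 > 1 ⇒ ∉ W
candidate 3: n = (-1, 0, -1, 0) → π⊥ ≈ (-1.0000, +1.0000); max(|x|,|y|,|x±y|/√2) = 1.4142 > 1 ⇒ ∉ W
candidate 4: n = (-1, 0, -1, 1) → π⊥ ≈ (-0.2929, +1.7071); max(|x|,|y|,|x±y|/√2) = 1.7071 > 1 ⇒ ∉ W
candidate 5: n = (-1, 1, -1, 1) → π⊥ ≈ (-1.0000, +2.4142); max(|x|,|y|,|x±y|/√2) = 2.4142 > 1 ⇒ ∉ W
candidate 6: n = (-1, -1, 1, -1) → π⊥ ≈ (-1.0000, -2.4142); max(|x|,|y|,|x±y|/√2) = 2.4142 > 1 ⇒ ∉ W
candidate 7: n = (-1, 1, 0, 0) → π⊥ ≈ (-1.7071, +0.7071); max(|x|,|y|,|x±y|/√2) = 1.7071 > 1 ⇒ ∉ W

none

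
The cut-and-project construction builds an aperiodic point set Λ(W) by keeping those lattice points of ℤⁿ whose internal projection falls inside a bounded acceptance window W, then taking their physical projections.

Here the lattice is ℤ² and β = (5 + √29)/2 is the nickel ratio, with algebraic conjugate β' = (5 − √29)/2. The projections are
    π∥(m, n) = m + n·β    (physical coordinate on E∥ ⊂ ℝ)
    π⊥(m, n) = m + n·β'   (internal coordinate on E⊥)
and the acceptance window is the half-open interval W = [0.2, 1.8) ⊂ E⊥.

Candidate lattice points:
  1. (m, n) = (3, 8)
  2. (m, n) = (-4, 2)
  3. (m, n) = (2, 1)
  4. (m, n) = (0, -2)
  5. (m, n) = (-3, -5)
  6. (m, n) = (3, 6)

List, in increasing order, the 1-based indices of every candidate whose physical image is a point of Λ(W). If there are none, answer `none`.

β' = (5−√29)/2 ≈ -0.192582.
[1] lift (3,8): star map gives 1.459341; window check 0.2 ≤ 1.459341 < 1.8 is true → IN Λ
[2] lift (-4,2): star map gives -4.385165; window check 0.2 ≤ -4.385165 < 1.8 is false → out
[3] lift (2,1): star map gives 1.807418; window check 0.2 ≤ 1.807418 < 1.8 is false → out
[4] lift (0,-2): star map gives 0.385165; window check 0.2 ≤ 0.385165 < 1.8 is true → IN Λ
[5] lift (-3,-5): star map gives -2.037088; window check 0.2 ≤ -2.037088 < 1.8 is false → out
[6] lift (3,6): star map gives 1.844506; window check 0.2 ≤ 1.844506 < 1.8 is false → out

1, 4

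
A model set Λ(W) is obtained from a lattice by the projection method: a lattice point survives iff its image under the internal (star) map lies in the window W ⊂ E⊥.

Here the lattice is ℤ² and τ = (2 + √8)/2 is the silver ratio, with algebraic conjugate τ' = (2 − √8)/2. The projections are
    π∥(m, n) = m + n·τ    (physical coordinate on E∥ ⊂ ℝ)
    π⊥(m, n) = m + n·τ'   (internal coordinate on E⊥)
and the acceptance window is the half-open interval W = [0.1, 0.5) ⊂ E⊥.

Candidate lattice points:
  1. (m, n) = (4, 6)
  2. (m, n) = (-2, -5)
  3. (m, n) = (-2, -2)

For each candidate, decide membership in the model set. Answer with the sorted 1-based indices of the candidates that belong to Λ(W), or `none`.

Compute τ' = (2−√8)/2 = -0.41421, so π⊥(m,n) = m -0.41421·n.
[1] lift (4,6): star map gives 1.51472; window check 0.1 ≤ 1.51472 < 0.5 is false → out
[2] lift (-2,-5): star map gives 0.07107; window check 0.1 ≤ 0.07107 < 0.5 is false → out
[3] lift (-2,-2): star map gives -1.17157; window check 0.1 ≤ -1.17157 < 0.5 is false → out

none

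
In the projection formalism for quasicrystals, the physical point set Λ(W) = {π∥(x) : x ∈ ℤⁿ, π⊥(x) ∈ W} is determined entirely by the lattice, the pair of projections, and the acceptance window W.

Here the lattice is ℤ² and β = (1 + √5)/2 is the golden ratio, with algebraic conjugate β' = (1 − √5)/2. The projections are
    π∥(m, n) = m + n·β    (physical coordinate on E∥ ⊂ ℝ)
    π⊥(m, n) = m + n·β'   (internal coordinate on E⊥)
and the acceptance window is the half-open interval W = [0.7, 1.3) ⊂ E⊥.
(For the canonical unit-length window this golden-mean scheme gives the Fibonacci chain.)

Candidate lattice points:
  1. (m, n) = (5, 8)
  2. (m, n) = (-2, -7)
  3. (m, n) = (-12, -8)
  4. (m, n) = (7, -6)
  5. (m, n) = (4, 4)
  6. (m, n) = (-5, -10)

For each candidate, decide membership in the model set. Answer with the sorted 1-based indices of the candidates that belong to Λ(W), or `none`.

6

Compute β' = (1−√5)/2 = -0.61803, so π⊥(m,n) = m -0.61803·n.
candidate 1: (m,n)=(5,8) → π∥ = 5+8·β ≈ 17.94427, π⊥ = 5+8·β' ≈ 0.05573 ∉ [0.7, 1.3) ⇒ out
candidate 2: (m,n)=(-2,-7) → π∥ = -2-7·β ≈ -13.32624, π⊥ = -2-7·β' ≈ 2.32624 ∉ [0.7, 1.3) ⇒ out
candidate 3: (m,n)=(-12,-8) → π∥ = -12-8·β ≈ -24.94427, π⊥ = -12-8·β' ≈ -7.05573 ∉ [0.7, 1.3) ⇒ out
candidate 4: (m,n)=(7,-6) → π∥ = 7-6·β ≈ -2.70820, π⊥ = 7-6·β' ≈ 10.70820 ∉ [0.7, 1.3) ⇒ out
candidate 5: (m,n)=(4,4) → π∥ = 4+4·β ≈ 10.47214, π⊥ = 4+4·β' ≈ 1.52786 ∉ [0.7, 1.3) ⇒ out
candidate 6: (m,n)=(-5,-10) → π∥ = -5-10·β ≈ -21.18034, π⊥ = -5-10·β' ≈ 1.18034 ∈ [0.7, 1.3) ⇒ IN Λ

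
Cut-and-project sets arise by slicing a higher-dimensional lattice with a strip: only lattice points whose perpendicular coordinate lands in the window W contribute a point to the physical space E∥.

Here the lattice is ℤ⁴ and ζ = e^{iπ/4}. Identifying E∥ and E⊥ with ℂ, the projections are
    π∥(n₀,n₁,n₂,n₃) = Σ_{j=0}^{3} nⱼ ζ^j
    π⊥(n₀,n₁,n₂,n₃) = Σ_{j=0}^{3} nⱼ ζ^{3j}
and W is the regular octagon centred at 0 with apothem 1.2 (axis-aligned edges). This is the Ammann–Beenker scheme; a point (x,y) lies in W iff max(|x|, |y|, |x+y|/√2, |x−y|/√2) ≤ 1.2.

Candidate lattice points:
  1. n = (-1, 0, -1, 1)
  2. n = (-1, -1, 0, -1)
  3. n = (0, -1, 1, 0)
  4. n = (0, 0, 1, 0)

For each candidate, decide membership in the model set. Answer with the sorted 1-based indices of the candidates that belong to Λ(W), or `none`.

With ζ = e^{iπ/4} the internal vectors are ζ^0,ζ^3,ζ^6,ζ^9.
#1 (-1, 0, -1, 1): internal (-0.292893, 1.707107); octagon support 1.707107 vs apothem 1.2 → ∉ W
#2 (-1, -1, 0, -1): internal (-1.000000, -1.414214); octagon support 1.707107 vs apothem 1.2 → ∉ W
#3 (0, -1, 1, 0): internal (0.707107, -1.707107); octagon support 1.707107 vs apothem 1.2 → ∉ W
#4 (0, 0, 1, 0): internal (0.000000, -1.000000); octagon support 1.000000 vs apothem 1.2 → ∈ W

4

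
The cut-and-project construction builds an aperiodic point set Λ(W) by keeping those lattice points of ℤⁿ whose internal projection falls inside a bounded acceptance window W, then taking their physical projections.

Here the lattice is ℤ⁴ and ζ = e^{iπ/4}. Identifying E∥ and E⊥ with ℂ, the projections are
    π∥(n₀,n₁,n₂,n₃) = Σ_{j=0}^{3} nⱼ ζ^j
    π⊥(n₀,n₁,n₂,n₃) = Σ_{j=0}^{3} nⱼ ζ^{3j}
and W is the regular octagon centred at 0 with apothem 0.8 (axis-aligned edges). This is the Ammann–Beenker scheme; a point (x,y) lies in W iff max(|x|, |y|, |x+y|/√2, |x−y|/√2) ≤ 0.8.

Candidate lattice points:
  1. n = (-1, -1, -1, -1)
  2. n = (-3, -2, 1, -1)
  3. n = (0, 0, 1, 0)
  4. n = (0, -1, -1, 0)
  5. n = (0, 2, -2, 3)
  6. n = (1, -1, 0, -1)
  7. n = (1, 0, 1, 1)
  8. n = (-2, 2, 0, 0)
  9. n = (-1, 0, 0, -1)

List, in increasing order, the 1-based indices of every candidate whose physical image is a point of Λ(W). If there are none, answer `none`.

π⊥(n) = n₀ + n₁ζ³ + n₂ζ⁶ + n₃ζ⁹ where ζ = e^{iπ/4}.
candidate 1: n = (-1, -1, -1, -1) → π⊥ ≈ (-1.00000, -0.41421); max(|x|,|y|,|x±y|/√2) = 1.00000 > 0.8 ⇒ ∉ W
candidate 2: n = (-3, -2, 1, -1) → π⊥ ≈ (-2.29289, -3.12132); max(|x|,|y|,|x±y|/√2) = 3.82843 > 0.8 ⇒ ∉ W
candidate 3: n = (0, 0, 1, 0) → π⊥ ≈ (+0.00000, -1.00000); max(|x|,|y|,|x±y|/√2) = 1.00000 > 0.8 ⇒ ∉ W
candidate 4: n = (0, -1, -1, 0) → π⊥ ≈ (+0.70711, +0.29289); max(|x|,|y|,|x±y|/√2) = 0.70711 ≤ 0.8 ⇒ ∈ W
candidate 5: n = (0, 2, -2, 3) → π⊥ ≈ (+0.70711, +5.53553); max(|x|,|y|,|x±y|/√2) = 5.53553 > 0.8 ⇒ ∉ W
candidate 6: n = (1, -1, 0, -1) → π⊥ ≈ (+1.00000, -1.41421); max(|x|,|y|,|x±y|/√2) = 1.70711 > 0.8 ⇒ ∉ W
candidate 7: n = (1, 0, 1, 1) → π⊥ ≈ (+1.70711, -0.29289); max(|x|,|y|,|x±y|/√2) = 1.70711 > 0.8 ⇒ ∉ W
candidate 8: n = (-2, 2, 0, 0) → π⊥ ≈ (-3.41421, +1.41421); max(|x|,|y|,|x±y|/√2) = 3.41421 > 0.8 ⇒ ∉ W
candidate 9: n = (-1, 0, 0, -1) → π⊥ ≈ (-1.70711, -0.70711); max(|x|,|y|,|x±y|/√2) = 1.70711 > 0.8 ⇒ ∉ W

4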